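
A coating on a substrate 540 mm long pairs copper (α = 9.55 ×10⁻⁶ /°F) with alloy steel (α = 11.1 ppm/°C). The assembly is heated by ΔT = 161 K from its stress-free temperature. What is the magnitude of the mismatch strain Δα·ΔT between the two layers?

copper: α = 9.55×10⁻⁶/°F × 9/5 = 17.2×10⁻⁶/K.
Δα = |17.2 − 11.1|×10⁻⁶/K = 6.09×10⁻⁶/K.
Mismatch strain = Δα·ΔT = 6.09×10⁻⁶ × 161.0 = 9.80×10⁻⁴.

9.80×10⁻⁴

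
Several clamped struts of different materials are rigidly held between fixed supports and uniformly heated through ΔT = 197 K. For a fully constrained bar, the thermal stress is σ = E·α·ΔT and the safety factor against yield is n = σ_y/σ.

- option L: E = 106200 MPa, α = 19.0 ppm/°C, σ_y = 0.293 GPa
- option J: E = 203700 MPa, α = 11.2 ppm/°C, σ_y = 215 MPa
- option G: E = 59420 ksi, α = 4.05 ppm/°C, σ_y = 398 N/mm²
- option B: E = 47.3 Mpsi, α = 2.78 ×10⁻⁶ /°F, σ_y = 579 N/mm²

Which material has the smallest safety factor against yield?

option J

Converting E to GPa, α to ×10⁻⁶/K, σ_y to MPa, then σ and n for each:
  option L: E = 106.2, α = 19.0, σ_y = 293.0 → σ = 398 MPa, n = 0.737
  option J: E = 203.7, α = 11.2, σ_y = 215.0 → σ = 449 MPa, n = 0.478
  option G: E = 409.7, α = 4.05, σ_y = 398.0 → σ = 327 MPa, n = 1.22
  option B: E = 326.1, α = 5.00, σ_y = 579.0 → σ = 321 MPa, n = 1.80
The minimum is option J at n = 0.478.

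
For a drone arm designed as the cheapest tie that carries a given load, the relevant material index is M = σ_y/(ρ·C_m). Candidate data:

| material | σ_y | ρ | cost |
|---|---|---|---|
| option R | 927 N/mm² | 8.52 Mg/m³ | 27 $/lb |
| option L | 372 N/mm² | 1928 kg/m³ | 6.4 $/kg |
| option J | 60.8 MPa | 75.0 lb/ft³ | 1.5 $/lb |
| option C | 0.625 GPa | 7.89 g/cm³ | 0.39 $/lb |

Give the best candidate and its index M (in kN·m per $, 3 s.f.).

Normalizing units and computing the index:
  option R: σ_y = 927.0 MPa, ρ = 8520 kg/m³, cost = 59.52 $/kg
  option L: σ_y = 372.0 MPa, ρ = 1928 kg/m³, cost = 6.400 $/kg
  option J: σ_y = 60.80 MPa, ρ = 1201 kg/m³, cost = 3.307 $/kg
  option C: σ_y = 625.0 MPa, ρ = 7890 kg/m³, cost = 0.8598 $/kg
  option C: M = 92.1 kN·m per $
  option L: M = 30.1 kN·m per $
  option J: M = 15.3 kN·m per $
  option R: M = 1.83 kN·m per $
Option C has the largest M.

option C, M = 92.1 kN·m per $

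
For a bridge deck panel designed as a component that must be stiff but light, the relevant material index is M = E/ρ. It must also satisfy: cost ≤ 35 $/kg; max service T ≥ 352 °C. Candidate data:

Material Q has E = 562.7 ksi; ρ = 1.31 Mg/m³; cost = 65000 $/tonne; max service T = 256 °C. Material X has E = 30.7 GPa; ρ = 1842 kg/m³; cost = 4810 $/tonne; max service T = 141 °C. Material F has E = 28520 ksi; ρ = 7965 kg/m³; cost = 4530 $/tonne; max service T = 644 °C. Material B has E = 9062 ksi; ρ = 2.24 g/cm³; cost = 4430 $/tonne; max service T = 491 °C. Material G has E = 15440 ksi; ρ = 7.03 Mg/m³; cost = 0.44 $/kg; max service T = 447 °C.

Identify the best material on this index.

material B

Screen on constraints: cost ≤ 35 $/kg; max service T ≥ 352 °C. Survivors: material F, material B, material G.
After converting to SI:
  material F: E = 196.6 GPa, ρ = 7965 kg/m³
  material B: E = 62.48 GPa, ρ = 2240 kg/m³
  material G: E = 106.5 GPa, ρ = 7030 kg/m³
  material B: M = 27.9 MN·m/kg
  material F: M = 24.7 MN·m/kg
  material G: M = 15.1 MN·m/kg
Material B has the largest M.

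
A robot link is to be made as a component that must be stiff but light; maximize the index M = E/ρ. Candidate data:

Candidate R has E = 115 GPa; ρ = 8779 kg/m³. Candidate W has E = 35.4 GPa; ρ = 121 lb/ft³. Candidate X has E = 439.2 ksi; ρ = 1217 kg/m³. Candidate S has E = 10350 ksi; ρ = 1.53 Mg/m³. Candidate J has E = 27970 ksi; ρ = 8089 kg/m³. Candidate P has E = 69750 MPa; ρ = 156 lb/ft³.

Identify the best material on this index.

After converting to SI:
  candidate R: E = 115.0 GPa, ρ = 8779 kg/m³
  candidate W: E = 35.40 GPa, ρ = 1938 kg/m³
  candidate X: E = 3.028 GPa, ρ = 1217 kg/m³
  candidate S: E = 71.36 GPa, ρ = 1530 kg/m³
  candidate J: E = 192.8 GPa, ρ = 8089 kg/m³
  candidate P: E = 69.75 GPa, ρ = 2499 kg/m³
  candidate S: M = 46.6 MN·m/kg
  candidate P: M = 27.9 MN·m/kg
  candidate J: M = 23.8 MN·m/kg
  candidate W: M = 18.3 MN·m/kg
  candidate R: M = 13.1 MN·m/kg
  candidate X: M = 2.49 MN·m/kg
The maximum is for candidate S.

candidate S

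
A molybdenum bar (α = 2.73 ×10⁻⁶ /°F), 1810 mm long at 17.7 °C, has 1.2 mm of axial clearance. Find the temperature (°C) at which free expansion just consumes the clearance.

α = 2.73×10⁻⁶/°F × 9/5 = 4.91×10⁻⁶/K.
α·L₀·ΔT = 1.2 mm ⇒ ΔT = 1.2 / (4.91×10⁻⁶ × 1810.0) = 134.9 K.
T = 17.7 + 134.9 = 152.6 °C.

153 °C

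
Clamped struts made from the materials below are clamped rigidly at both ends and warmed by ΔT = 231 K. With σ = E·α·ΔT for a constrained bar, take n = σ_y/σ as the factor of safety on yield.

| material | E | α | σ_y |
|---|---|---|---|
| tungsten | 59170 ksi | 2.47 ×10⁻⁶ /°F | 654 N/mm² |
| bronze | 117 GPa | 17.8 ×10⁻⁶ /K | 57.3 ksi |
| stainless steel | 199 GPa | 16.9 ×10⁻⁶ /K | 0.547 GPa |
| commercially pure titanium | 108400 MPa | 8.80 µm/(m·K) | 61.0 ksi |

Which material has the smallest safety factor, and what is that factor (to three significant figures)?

stainless steel, n = 0.704

In consistent units (E in GPa, α in ×10⁻⁶/K, σ_y in MPa):
  tungsten: E = 408.0, α = 4.45, σ_y = 654.0 → σ = 419 MPa, n = 1.56
  bronze: E = 117.0, α = 17.8, σ_y = 395.1 → σ = 481 MPa, n = 0.821
  stainless steel: E = 199.0, α = 16.9, σ_y = 547.0 → σ = 777 MPa, n = 0.704
  commercially pure titanium: E = 108.4, α = 8.80, σ_y = 420.6 → σ = 220 MPa, n = 1.91
Smallest n: stainless steel with n = 0.704.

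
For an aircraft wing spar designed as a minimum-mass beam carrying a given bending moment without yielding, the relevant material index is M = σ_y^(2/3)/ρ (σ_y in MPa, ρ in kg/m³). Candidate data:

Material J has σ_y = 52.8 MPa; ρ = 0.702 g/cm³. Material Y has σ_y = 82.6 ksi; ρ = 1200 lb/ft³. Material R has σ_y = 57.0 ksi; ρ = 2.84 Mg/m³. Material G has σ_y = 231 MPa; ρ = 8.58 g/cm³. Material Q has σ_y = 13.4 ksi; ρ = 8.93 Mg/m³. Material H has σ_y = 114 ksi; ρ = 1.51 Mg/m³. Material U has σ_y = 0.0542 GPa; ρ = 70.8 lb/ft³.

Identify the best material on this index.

material H

In SI units:
  material J: σ_y = 52.80 MPa, ρ = 702.0 kg/m³
  material Y: σ_y = 569.5 MPa, ρ = 19220 kg/m³
  material R: σ_y = 393.0 MPa, ρ = 2840 kg/m³
  material G: σ_y = 231.0 MPa, ρ = 8580 kg/m³
  material Q: σ_y = 92.39 MPa, ρ = 8930 kg/m³
  material H: σ_y = 786.0 MPa, ρ = 1510 kg/m³
  material U: σ_y = 54.20 MPa, ρ = 1134 kg/m³
  material H: M = 56.4×10⁻³
  material J: M = 20.0×10⁻³
  material R: M = 18.9×10⁻³
  material U: M = 12.6×10⁻³
  material G: M = 4.39×10⁻³
  material Y: M = 3.57×10⁻³
  material Q: M = 2.29×10⁻³
Material H has the largest M.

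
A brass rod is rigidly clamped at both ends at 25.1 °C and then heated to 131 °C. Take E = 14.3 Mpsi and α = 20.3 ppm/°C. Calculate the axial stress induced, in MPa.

E = 14.3 Mpsi = 98.60 GPa.
ΔT = 105.9 K. Constrained thermal stress σ = E·α·ΔT = 98.60×10³ MPa × 20.3×10⁻⁶ × 105.9 = 212 MPa (compressive).

212 MPa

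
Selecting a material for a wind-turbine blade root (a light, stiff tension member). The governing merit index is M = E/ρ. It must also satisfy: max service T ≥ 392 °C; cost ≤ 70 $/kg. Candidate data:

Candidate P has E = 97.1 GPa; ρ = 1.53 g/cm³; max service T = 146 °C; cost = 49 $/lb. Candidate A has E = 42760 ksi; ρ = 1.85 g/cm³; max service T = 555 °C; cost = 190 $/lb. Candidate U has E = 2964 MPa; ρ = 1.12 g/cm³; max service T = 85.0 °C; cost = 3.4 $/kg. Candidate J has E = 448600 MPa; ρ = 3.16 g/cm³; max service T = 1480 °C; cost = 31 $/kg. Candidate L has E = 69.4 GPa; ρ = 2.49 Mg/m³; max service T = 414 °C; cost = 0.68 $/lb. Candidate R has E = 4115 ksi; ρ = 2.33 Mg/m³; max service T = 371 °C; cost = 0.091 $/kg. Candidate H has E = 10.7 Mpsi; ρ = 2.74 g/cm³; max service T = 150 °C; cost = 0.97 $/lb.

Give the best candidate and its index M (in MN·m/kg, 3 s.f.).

Screen on constraints: max service T ≥ 392 °C; cost ≤ 70 $/kg. Survivors: candidate J, candidate L.
Putting every candidate on a common basis:
  candidate J: E = 448.6 GPa, ρ = 3160 kg/m³
  candidate L: E = 69.40 GPa, ρ = 2490 kg/m³
  candidate J: M = 142 MN·m/kg
  candidate L: M = 27.9 MN·m/kg
Candidate J ranks first.

candidate J, M = 142 MN·m/kg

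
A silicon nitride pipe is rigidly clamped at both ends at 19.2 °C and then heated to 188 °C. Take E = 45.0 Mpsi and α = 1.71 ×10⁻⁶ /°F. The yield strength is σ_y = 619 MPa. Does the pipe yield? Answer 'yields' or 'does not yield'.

does not yield

E = 45.0 Mpsi = 310.3 GPa.
α = 1.71×10⁻⁶/°F × 9/5 = 3.08×10⁻⁶/K.
ΔT = 168.8 K. Constrained thermal stress σ = E·α·ΔT = 310.3×10³ MPa × 3.08×10⁻⁶ × 168.8 = 161 MPa (compressive).
Compare to σ_y = 619 MPa: σ < σ_y, so it does not yield.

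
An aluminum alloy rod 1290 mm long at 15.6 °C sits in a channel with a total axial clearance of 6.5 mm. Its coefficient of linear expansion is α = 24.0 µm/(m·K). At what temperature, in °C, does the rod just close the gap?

226 °C

α·L₀·ΔT = 6.5 mm ⇒ ΔT = 6.5 / (24.0×10⁻⁶ × 1290.0) = 209.9 K.
T = 15.6 + 209.9 = 225.5 °C.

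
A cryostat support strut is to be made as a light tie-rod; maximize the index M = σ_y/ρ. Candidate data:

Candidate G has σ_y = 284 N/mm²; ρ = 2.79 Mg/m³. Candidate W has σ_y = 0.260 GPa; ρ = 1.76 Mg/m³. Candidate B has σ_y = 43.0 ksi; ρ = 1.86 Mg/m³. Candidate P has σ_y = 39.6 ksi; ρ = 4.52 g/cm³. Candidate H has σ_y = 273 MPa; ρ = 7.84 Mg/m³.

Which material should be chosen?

candidate B

Convert each candidate to consistent units, then evaluate M:
  candidate G: σ_y = 284.0 MPa, ρ = 2790 kg/m³
  candidate W: σ_y = 260.0 MPa, ρ = 1760 kg/m³
  candidate B: σ_y = 296.5 MPa, ρ = 1860 kg/m³
  candidate P: σ_y = 273.0 MPa, ρ = 4520 kg/m³
  candidate H: σ_y = 273.0 MPa, ρ = 7840 kg/m³
  candidate B: M = 159 kN·m/kg
  candidate W: M = 148 kN·m/kg
  candidate G: M = 102 kN·m/kg
  candidate P: M = 60.4 kN·m/kg
  candidate H: M = 34.8 kN·m/kg
Candidate B has the largest M.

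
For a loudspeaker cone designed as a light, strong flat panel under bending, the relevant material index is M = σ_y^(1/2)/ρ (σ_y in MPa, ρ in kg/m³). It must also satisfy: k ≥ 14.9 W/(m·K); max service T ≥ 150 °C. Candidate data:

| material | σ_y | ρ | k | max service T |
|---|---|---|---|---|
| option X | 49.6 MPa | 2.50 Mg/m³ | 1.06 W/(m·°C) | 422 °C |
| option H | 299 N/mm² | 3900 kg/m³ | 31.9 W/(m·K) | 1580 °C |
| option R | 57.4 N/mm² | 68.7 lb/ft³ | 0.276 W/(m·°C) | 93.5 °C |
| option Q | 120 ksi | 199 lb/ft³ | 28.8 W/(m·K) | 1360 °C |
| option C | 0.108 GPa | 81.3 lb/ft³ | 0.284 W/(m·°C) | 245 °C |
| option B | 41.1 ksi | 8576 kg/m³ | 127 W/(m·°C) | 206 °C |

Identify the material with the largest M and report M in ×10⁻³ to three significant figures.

option Q, M = 9.02×10⁻³

Screen on constraints: k ≥ 14.9 W/(m·K); max service T ≥ 150 °C. Survivors: option H, option Q, option B.
Normalizing units and computing the index:
  option H: σ_y = 299.0 MPa, ρ = 3900 kg/m³
  option Q: σ_y = 827.4 MPa, ρ = 3188 kg/m³
  option B: σ_y = 283.4 MPa, ρ = 8576 kg/m³
  option Q: M = 9.02×10⁻³
  option H: M = 4.43×10⁻³
  option B: M = 1.96×10⁻³
Option Q ranks first.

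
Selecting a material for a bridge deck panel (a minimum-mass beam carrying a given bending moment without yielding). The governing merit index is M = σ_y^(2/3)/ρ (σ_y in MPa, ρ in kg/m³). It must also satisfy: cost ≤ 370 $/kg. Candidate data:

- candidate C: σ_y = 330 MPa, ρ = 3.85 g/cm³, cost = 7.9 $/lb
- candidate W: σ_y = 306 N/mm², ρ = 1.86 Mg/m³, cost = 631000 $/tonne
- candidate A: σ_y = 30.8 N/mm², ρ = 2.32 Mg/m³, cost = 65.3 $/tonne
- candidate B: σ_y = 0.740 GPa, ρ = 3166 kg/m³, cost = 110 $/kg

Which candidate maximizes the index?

candidate B

Screen on constraints: cost ≤ 370 $/kg. Survivors: candidate C, candidate A, candidate B.
Normalizing units and computing the index:
  candidate C: σ_y = 330.0 MPa, ρ = 3850 kg/m³
  candidate A: σ_y = 30.80 MPa, ρ = 2320 kg/m³
  candidate B: σ_y = 740.0 MPa, ρ = 3166 kg/m³
  candidate B: M = 25.8×10⁻³
  candidate C: M = 12.4×10⁻³
  candidate A: M = 4.24×10⁻³
Candidate B has the largest M.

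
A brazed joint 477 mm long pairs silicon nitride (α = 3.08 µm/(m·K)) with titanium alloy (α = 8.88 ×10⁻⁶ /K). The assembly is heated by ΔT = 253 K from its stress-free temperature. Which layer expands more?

α(silicon nitride) = 3.08×10⁻⁶/K vs α(titanium alloy) = 8.88×10⁻⁶/K.
Higher α expands more for the same ΔT: titanium alloy.

titanium alloy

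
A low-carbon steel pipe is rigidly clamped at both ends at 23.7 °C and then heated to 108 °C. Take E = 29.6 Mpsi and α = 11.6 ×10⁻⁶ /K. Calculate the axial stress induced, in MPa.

200 MPa

E = 29.6 Mpsi = 204.1 GPa.
ΔT = 84.30 K. Constrained thermal stress σ = E·α·ΔT = 204.1×10³ MPa × 11.6×10⁻⁶ × 84.30 = 200 MPa (compressive).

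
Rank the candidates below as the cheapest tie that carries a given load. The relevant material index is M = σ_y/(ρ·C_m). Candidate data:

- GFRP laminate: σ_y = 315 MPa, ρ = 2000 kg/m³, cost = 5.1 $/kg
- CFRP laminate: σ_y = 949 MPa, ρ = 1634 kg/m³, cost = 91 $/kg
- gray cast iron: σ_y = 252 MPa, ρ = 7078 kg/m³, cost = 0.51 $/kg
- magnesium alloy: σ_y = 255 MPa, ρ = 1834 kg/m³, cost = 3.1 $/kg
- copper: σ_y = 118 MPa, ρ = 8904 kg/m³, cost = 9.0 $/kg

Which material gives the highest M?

gray cast iron

Evaluate M for each candidate:
  gray cast iron: M = 69.8 kN·m per $
  magnesium alloy: M = 44.9 kN·m per $
  GFRP laminate: M = 30.9 kN·m per $
  CFRP laminate: M = 6.38 kN·m per $
  copper: M = 1.47 kN·m per $
Highest index: gray cast iron.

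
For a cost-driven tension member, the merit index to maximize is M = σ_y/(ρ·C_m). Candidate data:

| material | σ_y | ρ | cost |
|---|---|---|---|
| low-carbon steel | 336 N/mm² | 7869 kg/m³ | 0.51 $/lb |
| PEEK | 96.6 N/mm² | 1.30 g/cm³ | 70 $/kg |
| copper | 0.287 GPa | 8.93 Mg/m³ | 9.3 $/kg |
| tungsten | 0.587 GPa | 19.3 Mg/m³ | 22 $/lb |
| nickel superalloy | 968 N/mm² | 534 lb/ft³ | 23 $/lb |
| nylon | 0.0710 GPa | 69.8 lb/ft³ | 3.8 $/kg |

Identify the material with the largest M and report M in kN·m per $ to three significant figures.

Normalizing units and computing the index:
  low-carbon steel: σ_y = 336.0 MPa, ρ = 7869 kg/m³, cost = 1.124 $/kg
  PEEK: σ_y = 96.60 MPa, ρ = 1300 kg/m³, cost = 70.00 $/kg
  copper: σ_y = 287.0 MPa, ρ = 8930 kg/m³, cost = 9.300 $/kg
  tungsten: σ_y = 587.0 MPa, ρ = 19300 kg/m³, cost = 48.50 $/kg
  nickel superalloy: σ_y = 968.0 MPa, ρ = 8554 kg/m³, cost = 50.71 $/kg
  nylon: σ_y = 71.00 MPa, ρ = 1118 kg/m³, cost = 3.800 $/kg
  low-carbon steel: M = 38.0 kN·m per $
  nylon: M = 16.7 kN·m per $
  copper: M = 3.46 kN·m per $
  nickel superalloy: M = 2.23 kN·m per $
  PEEK: M = 1.06 kN·m per $
  tungsten: M = 0.627 kN·m per $
Low-carbon steel ranks first.

low-carbon steel, M = 38.0 kN·m per $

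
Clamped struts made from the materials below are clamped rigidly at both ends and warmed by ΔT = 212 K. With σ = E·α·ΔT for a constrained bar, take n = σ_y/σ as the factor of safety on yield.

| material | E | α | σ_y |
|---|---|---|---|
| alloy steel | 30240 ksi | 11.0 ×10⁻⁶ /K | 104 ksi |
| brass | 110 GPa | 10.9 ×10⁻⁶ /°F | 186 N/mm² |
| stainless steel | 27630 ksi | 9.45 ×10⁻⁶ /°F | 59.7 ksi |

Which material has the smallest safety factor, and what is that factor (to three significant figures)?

brass, n = 0.407

Converting E to GPa, α to ×10⁻⁶/K, σ_y to MPa, then σ and n for each:
  alloy steel: E = 208.5, α = 11.0, σ_y = 717.1 → σ = 486 MPa, n = 1.47
  brass: E = 110.0, α = 19.6, σ_y = 186.0 → σ = 458 MPa, n = 0.407
  stainless steel: E = 190.5, α = 17.0, σ_y = 411.6 → σ = 687 MPa, n = 0.599
Brass has the lowest safety factor, n = 0.407.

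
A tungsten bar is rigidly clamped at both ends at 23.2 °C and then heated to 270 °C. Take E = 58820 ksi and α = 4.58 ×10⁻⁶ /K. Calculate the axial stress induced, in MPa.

458 MPa

E = 58820 ksi = 405.5 GPa.
ΔT = 246.8 K. Constrained thermal stress σ = E·α·ΔT = 405.5×10³ MPa × 4.58×10⁻⁶ × 246.8 = 458 MPa (compressive).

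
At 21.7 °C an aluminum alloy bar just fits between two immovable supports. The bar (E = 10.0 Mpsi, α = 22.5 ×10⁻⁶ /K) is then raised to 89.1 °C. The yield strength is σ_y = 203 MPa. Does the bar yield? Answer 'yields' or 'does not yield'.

does not yield

E = 10.0 Mpsi = 68.95 GPa.
ΔT = 67.40 K. Constrained thermal stress σ = E·α·ΔT = 68.95×10³ MPa × 22.5×10⁻⁶ × 67.40 = 105 MPa (compressive).
Compare to σ_y = 203 MPa: σ < σ_y, so it does not yield.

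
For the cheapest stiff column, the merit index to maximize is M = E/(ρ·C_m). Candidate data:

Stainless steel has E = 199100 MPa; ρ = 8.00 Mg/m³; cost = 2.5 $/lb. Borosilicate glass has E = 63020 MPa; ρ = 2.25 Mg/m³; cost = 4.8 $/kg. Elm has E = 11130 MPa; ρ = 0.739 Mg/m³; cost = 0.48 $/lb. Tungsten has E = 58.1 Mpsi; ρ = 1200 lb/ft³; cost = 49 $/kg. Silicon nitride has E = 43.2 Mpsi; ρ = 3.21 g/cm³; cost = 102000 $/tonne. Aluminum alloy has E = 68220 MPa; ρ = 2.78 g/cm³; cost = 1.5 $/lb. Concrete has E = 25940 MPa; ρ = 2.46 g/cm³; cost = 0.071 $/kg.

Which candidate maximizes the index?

Convert each candidate to consistent units, then evaluate M:
  stainless steel: E = 199.1 GPa, ρ = 8000 kg/m³, cost = 5.511 $/kg
  borosilicate glass: E = 63.02 GPa, ρ = 2250 kg/m³, cost = 4.800 $/kg
  elm: E = 11.13 GPa, ρ = 739.0 kg/m³, cost = 1.058 $/kg
  tungsten: E = 400.6 GPa, ρ = 19220 kg/m³, cost = 49.00 $/kg
  silicon nitride: E = 297.9 GPa, ρ = 3210 kg/m³, cost = 102.0 $/kg
  aluminum alloy: E = 68.22 GPa, ρ = 2780 kg/m³, cost = 3.307 $/kg
  concrete: E = 25.94 GPa, ρ = 2460 kg/m³, cost = 0.07100 $/kg
  concrete: M = 149 MN·m per $
  elm: M = 14.2 MN·m per $
  aluminum alloy: M = 7.42 MN·m per $
  borosilicate glass: M = 5.84 MN·m per $
  stainless steel: M = 4.52 MN·m per $
  silicon nitride: M = 0.910 MN·m per $
  tungsten: M = 0.425 MN·m per $
Concrete ranks first.

concrete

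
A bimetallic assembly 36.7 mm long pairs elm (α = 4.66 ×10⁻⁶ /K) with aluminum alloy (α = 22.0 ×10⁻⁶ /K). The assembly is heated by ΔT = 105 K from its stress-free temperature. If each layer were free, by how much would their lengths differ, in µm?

66.8 µm

Δα = |4.66 − 22.0|×10⁻⁶/K = 17.3×10⁻⁶/K.
ΔL_mismatch = Δα·L·ΔT = 17.3×10⁻⁶ × 36.7 mm × 105.0 K = 66.8 µm.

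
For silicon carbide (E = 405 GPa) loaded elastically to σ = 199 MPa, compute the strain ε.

ε = σ/E = 199 / 405000 = 4.91×10⁻⁴.

4.91×10⁻⁴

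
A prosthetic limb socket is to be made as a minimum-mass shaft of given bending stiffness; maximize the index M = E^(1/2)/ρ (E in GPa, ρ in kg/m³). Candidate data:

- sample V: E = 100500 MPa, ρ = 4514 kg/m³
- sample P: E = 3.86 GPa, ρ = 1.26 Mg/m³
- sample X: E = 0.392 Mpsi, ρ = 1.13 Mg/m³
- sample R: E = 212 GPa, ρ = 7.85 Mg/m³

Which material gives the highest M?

sample V

Normalizing units and computing the index:
  sample V: E = 100.5 GPa, ρ = 4514 kg/m³
  sample P: E = 3.860 GPa, ρ = 1260 kg/m³
  sample X: E = 2.703 GPa, ρ = 1130 kg/m³
  sample R: E = 212.0 GPa, ρ = 7850 kg/m³
  sample V: M = 2.22×10⁻³
  sample R: M = 1.85×10⁻³
  sample P: M = 1.56×10⁻³
  sample X: M = 1.45×10⁻³
Sample V ranks first.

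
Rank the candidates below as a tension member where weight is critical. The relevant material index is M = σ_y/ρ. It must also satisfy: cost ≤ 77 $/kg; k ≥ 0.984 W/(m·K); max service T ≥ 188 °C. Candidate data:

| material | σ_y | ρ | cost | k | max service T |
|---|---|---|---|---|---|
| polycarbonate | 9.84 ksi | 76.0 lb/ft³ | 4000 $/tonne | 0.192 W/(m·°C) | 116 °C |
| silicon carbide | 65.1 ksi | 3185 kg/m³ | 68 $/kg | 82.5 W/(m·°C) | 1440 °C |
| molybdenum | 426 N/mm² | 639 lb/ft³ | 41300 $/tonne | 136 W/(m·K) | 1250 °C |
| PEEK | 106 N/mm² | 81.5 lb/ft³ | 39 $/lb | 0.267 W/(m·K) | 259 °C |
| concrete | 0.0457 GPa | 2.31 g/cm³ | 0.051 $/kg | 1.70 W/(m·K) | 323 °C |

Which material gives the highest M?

Screen on constraints: cost ≤ 77 $/kg; k ≥ 0.984 W/(m·K); max service T ≥ 188 °C. Survivors: silicon carbide, molybdenum, concrete.
In SI units:
  silicon carbide: σ_y = 448.8 MPa, ρ = 3185 kg/m³
  molybdenum: σ_y = 426.0 MPa, ρ = 10240 kg/m³
  concrete: σ_y = 45.70 MPa, ρ = 2310 kg/m³
  silicon carbide: M = 141 kN·m/kg
  molybdenum: M = 41.6 kN·m/kg
  concrete: M = 19.8 kN·m/kg
Highest index: silicon carbide.

silicon carbide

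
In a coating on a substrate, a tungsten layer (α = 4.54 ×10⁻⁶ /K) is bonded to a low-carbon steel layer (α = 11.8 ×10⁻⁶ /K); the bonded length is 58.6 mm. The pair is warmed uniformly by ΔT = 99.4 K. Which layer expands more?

low-carbon steel

α(tungsten) = 4.54×10⁻⁶/K vs α(low-carbon steel) = 11.8×10⁻⁶/K.
Higher α expands more for the same ΔT: low-carbon steel.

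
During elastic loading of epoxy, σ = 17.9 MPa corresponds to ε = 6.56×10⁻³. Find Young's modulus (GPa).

E = σ/ε = 17.9 MPa / 6.56×10⁻³ = 2729 MPa = 2.73 GPa.

2.73 GPa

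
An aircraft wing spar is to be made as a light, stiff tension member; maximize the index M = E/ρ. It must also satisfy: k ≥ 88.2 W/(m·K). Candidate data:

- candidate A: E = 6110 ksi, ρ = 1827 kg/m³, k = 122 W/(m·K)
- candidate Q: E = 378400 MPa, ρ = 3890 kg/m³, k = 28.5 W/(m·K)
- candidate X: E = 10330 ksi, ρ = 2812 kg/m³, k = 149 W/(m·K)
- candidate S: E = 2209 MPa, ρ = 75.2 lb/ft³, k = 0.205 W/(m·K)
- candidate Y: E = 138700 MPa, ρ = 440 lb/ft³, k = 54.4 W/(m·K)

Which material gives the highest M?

candidate X

Screen on constraints: k ≥ 88.2 W/(m·K). Survivors: candidate A, candidate X.
Convert each candidate to consistent units, then evaluate M:
  candidate A: E = 42.13 GPa, ρ = 1827 kg/m³
  candidate X: E = 71.22 GPa, ρ = 2812 kg/m³
  candidate X: M = 25.3 MN·m/kg
  candidate A: M = 23.1 MN·m/kg
The maximum is for candidate X.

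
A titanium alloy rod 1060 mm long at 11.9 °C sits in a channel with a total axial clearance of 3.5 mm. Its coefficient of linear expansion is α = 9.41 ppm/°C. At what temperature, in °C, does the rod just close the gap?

363 °C

α·L₀·ΔT = 3.5 mm ⇒ ΔT = 3.5 / (9.41×10⁻⁶ × 1060.0) = 350.9 K.
T = 11.9 + 350.9 = 362.8 °C.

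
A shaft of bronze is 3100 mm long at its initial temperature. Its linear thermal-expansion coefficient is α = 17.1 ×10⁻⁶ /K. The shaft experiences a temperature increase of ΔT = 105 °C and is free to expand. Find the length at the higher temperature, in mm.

3105.6 mm

ΔL = α·L₀·ΔT = 17.1×10⁻⁶ × 3100 mm × 105.0 K = 5.57 mm.
L = L₀ + ΔL = 3100 + 5.57 = 3105.6 mm.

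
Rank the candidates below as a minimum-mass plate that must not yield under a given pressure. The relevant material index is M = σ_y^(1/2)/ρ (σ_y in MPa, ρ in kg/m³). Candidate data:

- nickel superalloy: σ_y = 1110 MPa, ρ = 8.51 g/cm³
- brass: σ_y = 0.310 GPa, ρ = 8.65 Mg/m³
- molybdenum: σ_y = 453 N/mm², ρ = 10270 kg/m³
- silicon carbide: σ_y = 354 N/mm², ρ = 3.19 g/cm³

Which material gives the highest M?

After converting to SI:
  nickel superalloy: σ_y = 1110 MPa, ρ = 8510 kg/m³
  brass: σ_y = 310.0 MPa, ρ = 8650 kg/m³
  molybdenum: σ_y = 453.0 MPa, ρ = 10270 kg/m³
  silicon carbide: σ_y = 354.0 MPa, ρ = 3190 kg/m³
  silicon carbide: M = 5.90×10⁻³
  nickel superalloy: M = 3.92×10⁻³
  molybdenum: M = 2.07×10⁻³
  brass: M = 2.04×10⁻³
Silicon carbide has the largest M.

silicon carbide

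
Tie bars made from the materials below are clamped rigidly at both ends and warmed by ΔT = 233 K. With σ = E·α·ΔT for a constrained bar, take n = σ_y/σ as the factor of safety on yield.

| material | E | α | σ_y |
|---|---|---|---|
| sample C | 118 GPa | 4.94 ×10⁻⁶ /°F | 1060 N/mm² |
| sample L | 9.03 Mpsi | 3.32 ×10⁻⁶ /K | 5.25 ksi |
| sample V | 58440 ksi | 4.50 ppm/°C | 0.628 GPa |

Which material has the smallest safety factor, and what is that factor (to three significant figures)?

Per material, after unit conversion:
  sample C: E = 118.0, α = 8.89, σ_y = 1060 → σ = 244 MPa, n = 4.34
  sample L: E = 62.26, α = 3.32, σ_y = 36.20 → σ = 48.2 MPa, n = 0.752
  sample V: E = 402.9, α = 4.50, σ_y = 628.0 → σ = 422 MPa, n = 1.49
Sample L has the lowest safety factor, n = 0.752.

sample L, n = 0.752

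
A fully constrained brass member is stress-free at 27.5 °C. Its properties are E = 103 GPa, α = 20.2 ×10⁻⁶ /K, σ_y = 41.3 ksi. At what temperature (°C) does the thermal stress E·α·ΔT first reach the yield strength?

164 °C

σ_y = 41.3 ksi = 284.8 MPa.
E·α·ΔT = 284.8 MPa ⇒ ΔT = 284.8 / (103.0×10³ × 20.2×10⁻⁶) = 136.9 K.
T = 27.5 + 136.9 = 164.4 °C.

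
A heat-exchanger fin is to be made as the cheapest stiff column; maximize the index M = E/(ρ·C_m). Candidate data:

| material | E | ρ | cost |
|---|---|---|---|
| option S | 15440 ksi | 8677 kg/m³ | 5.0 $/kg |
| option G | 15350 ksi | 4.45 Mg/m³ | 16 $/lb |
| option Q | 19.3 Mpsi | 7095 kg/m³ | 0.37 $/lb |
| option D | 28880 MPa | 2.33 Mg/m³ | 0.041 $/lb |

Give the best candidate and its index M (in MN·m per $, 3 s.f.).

After converting to SI:
  option S: E = 106.5 GPa, ρ = 8677 kg/m³, cost = 5.000 $/kg
  option G: E = 105.8 GPa, ρ = 4450 kg/m³, cost = 35.27 $/kg
  option Q: E = 133.1 GPa, ρ = 7095 kg/m³, cost = 0.8157 $/kg
  option D: E = 28.88 GPa, ρ = 2330 kg/m³, cost = 0.09039 $/kg
  option D: M = 137 MN·m per $
  option Q: M = 23.0 MN·m per $
  option S: M = 2.45 MN·m per $
  option G: M = 0.674 MN·m per $
The maximum is for option D.

option D, M = 137 MN·m per $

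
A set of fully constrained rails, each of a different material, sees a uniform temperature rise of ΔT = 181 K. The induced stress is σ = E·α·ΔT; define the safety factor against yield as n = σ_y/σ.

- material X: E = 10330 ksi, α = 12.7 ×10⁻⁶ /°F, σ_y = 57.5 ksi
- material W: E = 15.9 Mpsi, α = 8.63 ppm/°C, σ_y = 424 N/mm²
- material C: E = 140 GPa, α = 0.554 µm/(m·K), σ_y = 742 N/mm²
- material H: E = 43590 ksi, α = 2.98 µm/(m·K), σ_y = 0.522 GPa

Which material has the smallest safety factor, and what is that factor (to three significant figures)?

Per material, after unit conversion:
  material X: E = 71.22, α = 22.9, σ_y = 396.4 → σ = 295 MPa, n = 1.35
  material W: E = 109.6, α = 8.63, σ_y = 424.0 → σ = 171 MPa, n = 2.48
  material C: E = 140.0, α = 0.554, σ_y = 742.0 → σ = 14.0 MPa, n = 52.9
  material H: E = 300.5, α = 2.98, σ_y = 522.0 → σ = 162 MPa, n = 3.22
Material X has the lowest safety factor, n = 1.35.

material X, n = 1.35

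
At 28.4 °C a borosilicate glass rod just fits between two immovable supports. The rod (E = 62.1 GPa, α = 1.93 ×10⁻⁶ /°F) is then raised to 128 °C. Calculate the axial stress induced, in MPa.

α = 1.93×10⁻⁶/°F × 9/5 = 3.47×10⁻⁶/K.
ΔT = 99.60 K. Constrained thermal stress σ = E·α·ΔT = 62.10×10³ MPa × 3.47×10⁻⁶ × 99.60 = 21.5 MPa (compressive).

21.5 MPa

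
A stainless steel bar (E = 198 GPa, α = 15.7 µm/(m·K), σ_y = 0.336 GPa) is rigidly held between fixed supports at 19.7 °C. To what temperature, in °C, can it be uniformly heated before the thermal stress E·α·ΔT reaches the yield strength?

128 °C

σ_y = 0.336 GPa = 336.0 MPa.
E·α·ΔT = 336.0 MPa ⇒ ΔT = 336.0 / (198.0×10³ × 15.7×10⁻⁶) = 108.1 K.
T = 19.7 + 108.1 = 127.8 °C.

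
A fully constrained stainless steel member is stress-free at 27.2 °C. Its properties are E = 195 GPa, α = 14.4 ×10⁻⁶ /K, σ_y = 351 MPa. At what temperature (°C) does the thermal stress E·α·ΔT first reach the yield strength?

E·α·ΔT = 351.0 MPa ⇒ ΔT = 351.0 / (195.0×10³ × 14.4×10⁻⁶) = 125.0 K.
T = 27.2 + 125.0 = 152.2 °C.

152 °C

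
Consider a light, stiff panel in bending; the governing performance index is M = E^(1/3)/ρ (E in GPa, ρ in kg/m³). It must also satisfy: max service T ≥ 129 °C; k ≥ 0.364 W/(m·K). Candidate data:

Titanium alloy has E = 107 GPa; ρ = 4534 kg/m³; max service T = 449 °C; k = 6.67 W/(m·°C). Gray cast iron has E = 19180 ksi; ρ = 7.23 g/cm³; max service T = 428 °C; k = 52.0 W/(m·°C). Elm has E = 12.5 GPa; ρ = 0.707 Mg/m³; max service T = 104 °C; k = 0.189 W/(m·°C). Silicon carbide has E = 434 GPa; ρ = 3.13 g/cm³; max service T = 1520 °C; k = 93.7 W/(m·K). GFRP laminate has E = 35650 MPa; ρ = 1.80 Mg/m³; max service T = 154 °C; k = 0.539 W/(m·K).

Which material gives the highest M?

silicon carbide

Screen on constraints: max service T ≥ 129 °C; k ≥ 0.364 W/(m·K). Survivors: titanium alloy, gray cast iron, silicon carbide, GFRP laminate.
After converting to SI:
  titanium alloy: E = 107.0 GPa, ρ = 4534 kg/m³
  gray cast iron: E = 132.2 GPa, ρ = 7230 kg/m³
  silicon carbide: E = 434.0 GPa, ρ = 3130 kg/m³
  GFRP laminate: E = 35.65 GPa, ρ = 1800 kg/m³
  silicon carbide: M = 2.42×10⁻³
  GFRP laminate: M = 1.83×10⁻³
  titanium alloy: M = 1.05×10⁻³
  gray cast iron: M = 0.705×10⁻³
Silicon carbide has the largest M.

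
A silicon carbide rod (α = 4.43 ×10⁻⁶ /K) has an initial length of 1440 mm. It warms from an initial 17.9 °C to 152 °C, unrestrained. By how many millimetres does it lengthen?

0.855 mm

ΔT = 152 − 17.9 = 134.1 K.
ΔL = α·L₀·ΔT = 4.43×10⁻⁶ × 1440 mm × 134.1 K = 0.855 mm.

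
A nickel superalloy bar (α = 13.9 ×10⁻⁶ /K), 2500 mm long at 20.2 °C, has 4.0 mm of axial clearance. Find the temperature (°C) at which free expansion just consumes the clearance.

135 °C

α·L₀·ΔT = 4.0 mm ⇒ ΔT = 4.0 / (13.9×10⁻⁶ × 2500.0) = 115.1 K.
T = 20.2 + 115.1 = 135.3 °C.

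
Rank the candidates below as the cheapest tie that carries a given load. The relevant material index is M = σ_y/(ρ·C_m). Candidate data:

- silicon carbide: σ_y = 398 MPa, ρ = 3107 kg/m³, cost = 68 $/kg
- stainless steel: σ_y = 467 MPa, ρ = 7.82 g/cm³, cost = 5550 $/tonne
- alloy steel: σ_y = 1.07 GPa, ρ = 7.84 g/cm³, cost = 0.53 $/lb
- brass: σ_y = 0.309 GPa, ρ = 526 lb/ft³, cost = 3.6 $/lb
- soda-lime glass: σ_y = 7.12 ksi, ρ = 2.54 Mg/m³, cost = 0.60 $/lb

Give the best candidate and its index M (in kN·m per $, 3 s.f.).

Convert each candidate to consistent units, then evaluate M:
  silicon carbide: σ_y = 398.0 MPa, ρ = 3107 kg/m³, cost = 68.00 $/kg
  stainless steel: σ_y = 467.0 MPa, ρ = 7820 kg/m³, cost = 5.550 $/kg
  alloy steel: σ_y = 1070 MPa, ρ = 7840 kg/m³, cost = 1.168 $/kg
  brass: σ_y = 309.0 MPa, ρ = 8426 kg/m³, cost = 7.937 $/kg
  soda-lime glass: σ_y = 49.09 MPa, ρ = 2540 kg/m³, cost = 1.323 $/kg
  alloy steel: M = 117 kN·m per $
  soda-lime glass: M = 14.6 kN·m per $
  stainless steel: M = 10.8 kN·m per $
  brass: M = 4.62 kN·m per $
  silicon carbide: M = 1.88 kN·m per $
Highest index: alloy steel.

alloy steel, M = 117 kN·m per $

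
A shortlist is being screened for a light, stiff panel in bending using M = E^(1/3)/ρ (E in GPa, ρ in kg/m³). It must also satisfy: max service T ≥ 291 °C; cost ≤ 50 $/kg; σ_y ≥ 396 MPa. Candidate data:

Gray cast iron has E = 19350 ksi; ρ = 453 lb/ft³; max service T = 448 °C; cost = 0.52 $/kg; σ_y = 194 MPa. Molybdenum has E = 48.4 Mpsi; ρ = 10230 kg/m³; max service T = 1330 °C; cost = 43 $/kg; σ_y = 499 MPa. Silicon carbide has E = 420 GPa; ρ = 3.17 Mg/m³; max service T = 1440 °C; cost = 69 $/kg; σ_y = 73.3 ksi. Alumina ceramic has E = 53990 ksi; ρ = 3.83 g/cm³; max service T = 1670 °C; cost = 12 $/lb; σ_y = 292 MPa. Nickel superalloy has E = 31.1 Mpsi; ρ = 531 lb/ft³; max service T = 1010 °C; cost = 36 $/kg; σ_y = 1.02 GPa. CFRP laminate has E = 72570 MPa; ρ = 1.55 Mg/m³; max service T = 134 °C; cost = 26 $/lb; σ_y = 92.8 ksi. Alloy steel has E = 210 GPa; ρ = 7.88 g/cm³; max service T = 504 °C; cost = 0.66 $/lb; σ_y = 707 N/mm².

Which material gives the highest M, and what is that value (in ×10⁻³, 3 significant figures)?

alloy steel, M = 0.754×10⁻³

Screen on constraints: max service T ≥ 291 °C; cost ≤ 50 $/kg; σ_y ≥ 396 MPa. Survivors: molybdenum, nickel superalloy, alloy steel.
In SI units:
  molybdenum: E = 333.7 GPa, ρ = 10230 kg/m³
  nickel superalloy: E = 214.4 GPa, ρ = 8506 kg/m³
  alloy steel: E = 210.0 GPa, ρ = 7880 kg/m³
  alloy steel: M = 0.754×10⁻³
  nickel superalloy: M = 0.704×10⁻³
  molybdenum: M = 0.678×10⁻³
Alloy steel ranks first.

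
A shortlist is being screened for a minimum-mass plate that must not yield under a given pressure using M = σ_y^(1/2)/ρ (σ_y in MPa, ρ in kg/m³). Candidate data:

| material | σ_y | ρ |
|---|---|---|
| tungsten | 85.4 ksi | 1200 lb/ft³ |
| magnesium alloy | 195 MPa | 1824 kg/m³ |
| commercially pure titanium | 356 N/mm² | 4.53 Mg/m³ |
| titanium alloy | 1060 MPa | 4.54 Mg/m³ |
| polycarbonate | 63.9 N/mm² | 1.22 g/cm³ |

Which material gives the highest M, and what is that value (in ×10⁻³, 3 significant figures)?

magnesium alloy, M = 7.66×10⁻³

Putting every candidate on a common basis:
  tungsten: σ_y = 588.8 MPa, ρ = 19220 kg/m³
  magnesium alloy: σ_y = 195.0 MPa, ρ = 1824 kg/m³
  commercially pure titanium: σ_y = 356.0 MPa, ρ = 4530 kg/m³
  titanium alloy: σ_y = 1060 MPa, ρ = 4540 kg/m³
  polycarbonate: σ_y = 63.90 MPa, ρ = 1220 kg/m³
  magnesium alloy: M = 7.66×10⁻³
  titanium alloy: M = 7.17×10⁻³
  polycarbonate: M = 6.55×10⁻³
  commercially pure titanium: M = 4.17×10⁻³
  tungsten: M = 1.26×10⁻³
Magnesium alloy has the largest M.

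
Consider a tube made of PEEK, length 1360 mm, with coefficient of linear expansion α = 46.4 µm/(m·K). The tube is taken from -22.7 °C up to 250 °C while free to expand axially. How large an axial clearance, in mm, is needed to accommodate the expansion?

17.2 mm

ΔT = 250 − (-22.7) = 272.7 K.
ΔL = α·L₀·ΔT = 46.4×10⁻⁶ × 1360 mm × 272.7 K = 17.2 mm.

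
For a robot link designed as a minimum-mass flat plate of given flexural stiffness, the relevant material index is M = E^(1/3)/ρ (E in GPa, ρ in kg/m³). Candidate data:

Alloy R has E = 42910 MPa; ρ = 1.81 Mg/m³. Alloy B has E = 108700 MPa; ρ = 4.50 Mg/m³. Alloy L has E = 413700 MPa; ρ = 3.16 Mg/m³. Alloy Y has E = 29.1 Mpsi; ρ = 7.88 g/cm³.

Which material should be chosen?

alloy L

In SI units:
  alloy R: E = 42.91 GPa, ρ = 1810 kg/m³
  alloy B: E = 108.7 GPa, ρ = 4500 kg/m³
  alloy L: E = 413.7 GPa, ρ = 3160 kg/m³
  alloy Y: E = 200.6 GPa, ρ = 7880 kg/m³
  alloy L: M = 2.36×10⁻³
  alloy R: M = 1.93×10⁻³
  alloy B: M = 1.06×10⁻³
  alloy Y: M = 0.743×10⁻³
Highest index: alloy L.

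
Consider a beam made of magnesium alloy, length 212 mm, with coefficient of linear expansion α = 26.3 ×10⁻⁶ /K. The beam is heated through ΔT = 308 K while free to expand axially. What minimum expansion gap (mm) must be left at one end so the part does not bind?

1.72 mm

ΔL = α·L₀·ΔT = 26.3×10⁻⁶ × 212 mm × 308.0 K = 1.72 mm.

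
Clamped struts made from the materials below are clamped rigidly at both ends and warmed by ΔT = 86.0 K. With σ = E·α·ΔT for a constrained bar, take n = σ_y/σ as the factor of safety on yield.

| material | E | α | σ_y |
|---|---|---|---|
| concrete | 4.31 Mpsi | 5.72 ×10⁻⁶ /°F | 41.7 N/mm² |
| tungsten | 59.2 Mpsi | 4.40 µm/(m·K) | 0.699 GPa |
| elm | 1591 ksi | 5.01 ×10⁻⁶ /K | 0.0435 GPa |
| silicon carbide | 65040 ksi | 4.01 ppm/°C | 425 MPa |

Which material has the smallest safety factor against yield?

concrete

With everything in SI (GPa, ×10⁻⁶/K, MPa):
  concrete: E = 29.72, α = 10.3, σ_y = 41.70 → σ = 26.3 MPa, n = 1.58
  tungsten: E = 408.2, α = 4.40, σ_y = 699.0 → σ = 154 MPa, n = 4.53
  elm: E = 10.97, α = 5.01, σ_y = 43.50 → σ = 4.73 MPa, n = 9.20
  silicon carbide: E = 448.4, α = 4.01, σ_y = 425.0 → σ = 155 MPa, n = 2.75
Smallest n: concrete with n = 1.58.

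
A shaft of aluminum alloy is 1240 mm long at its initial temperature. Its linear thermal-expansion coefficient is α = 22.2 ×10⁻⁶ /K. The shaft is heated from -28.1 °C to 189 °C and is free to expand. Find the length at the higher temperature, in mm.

1246.0 mm

ΔT = 189 − (-28.1) = 217.1 K.
ΔL = α·L₀·ΔT = 22.2×10⁻⁶ × 1240 mm × 217.1 K = 5.98 mm.
L = L₀ + ΔL = 1240 + 5.98 = 1246.0 mm.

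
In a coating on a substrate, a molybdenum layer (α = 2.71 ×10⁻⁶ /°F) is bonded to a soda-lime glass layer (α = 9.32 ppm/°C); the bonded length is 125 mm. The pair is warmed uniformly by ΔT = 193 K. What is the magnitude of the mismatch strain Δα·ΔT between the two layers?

8.57×10⁻⁴

molybdenum: α = 2.71×10⁻⁶/°F × 9/5 = 4.88×10⁻⁶/K.
Δα = |4.88 − 9.32|×10⁻⁶/K = 4.44×10⁻⁶/K.
Mismatch strain = Δα·ΔT = 4.44×10⁻⁶ × 193.0 = 8.57×10⁻⁴.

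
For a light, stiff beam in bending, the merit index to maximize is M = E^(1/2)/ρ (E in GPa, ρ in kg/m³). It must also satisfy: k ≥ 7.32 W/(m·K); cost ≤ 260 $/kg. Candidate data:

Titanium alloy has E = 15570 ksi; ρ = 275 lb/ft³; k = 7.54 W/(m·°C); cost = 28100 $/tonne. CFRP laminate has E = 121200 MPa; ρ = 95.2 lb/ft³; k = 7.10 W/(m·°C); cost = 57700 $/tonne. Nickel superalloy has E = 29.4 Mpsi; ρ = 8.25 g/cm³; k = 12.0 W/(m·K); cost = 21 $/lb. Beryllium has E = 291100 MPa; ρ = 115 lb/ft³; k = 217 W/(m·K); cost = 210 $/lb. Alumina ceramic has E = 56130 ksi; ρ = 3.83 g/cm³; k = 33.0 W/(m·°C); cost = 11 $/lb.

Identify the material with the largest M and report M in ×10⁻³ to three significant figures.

Screen on constraints: k ≥ 7.32 W/(m·K); cost ≤ 260 $/kg. Survivors: titanium alloy, nickel superalloy, alumina ceramic.
Convert each candidate to consistent units, then evaluate M:
  titanium alloy: E = 107.4 GPa, ρ = 4405 kg/m³
  nickel superalloy: E = 202.7 GPa, ρ = 8250 kg/m³
  alumina ceramic: E = 387.0 GPa, ρ = 3830 kg/m³
  alumina ceramic: M = 5.14×10⁻³
  titanium alloy: M = 2.35×10⁻³
  nickel superalloy: M = 1.73×10⁻³
Alumina ceramic ranks first.

alumina ceramic, M = 5.14×10⁻³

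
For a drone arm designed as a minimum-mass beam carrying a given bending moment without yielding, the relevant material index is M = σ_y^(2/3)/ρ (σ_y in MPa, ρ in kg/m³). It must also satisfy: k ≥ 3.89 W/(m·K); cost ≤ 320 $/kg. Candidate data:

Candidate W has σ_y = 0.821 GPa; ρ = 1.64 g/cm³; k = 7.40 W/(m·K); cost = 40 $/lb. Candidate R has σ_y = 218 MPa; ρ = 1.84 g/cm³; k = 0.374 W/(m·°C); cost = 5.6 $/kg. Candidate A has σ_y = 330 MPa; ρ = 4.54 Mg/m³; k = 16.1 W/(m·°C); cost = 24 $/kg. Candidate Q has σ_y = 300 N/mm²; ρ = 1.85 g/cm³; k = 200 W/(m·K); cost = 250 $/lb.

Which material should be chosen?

candidate W

Screen on constraints: k ≥ 3.89 W/(m·K); cost ≤ 320 $/kg. Survivors: candidate W, candidate A.
Putting every candidate on a common basis:
  candidate W: σ_y = 821.0 MPa, ρ = 1640 kg/m³
  candidate A: σ_y = 330.0 MPa, ρ = 4540 kg/m³
  candidate W: M = 53.5×10⁻³
  candidate A: M = 10.5×10⁻³
Candidate W ranks first.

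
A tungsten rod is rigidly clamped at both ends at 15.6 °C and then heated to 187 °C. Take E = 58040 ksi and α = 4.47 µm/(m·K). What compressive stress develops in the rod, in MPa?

307 MPa

E = 58040 ksi = 400.2 GPa.
ΔT = 171.4 K. Constrained thermal stress σ = E·α·ΔT = 400.2×10³ MPa × 4.47×10⁻⁶ × 171.4 = 307 MPa (compressive).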